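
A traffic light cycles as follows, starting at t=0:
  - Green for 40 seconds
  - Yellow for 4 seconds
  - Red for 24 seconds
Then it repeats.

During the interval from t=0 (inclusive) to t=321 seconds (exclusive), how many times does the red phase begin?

Answer: 5

Derivation:
Cycle = 40+4+24 = 68s
red phase starts at t = k*68 + 44 for k=0,1,2,...
Need k*68+44 < 321 → k < 4.074
k ∈ {0, ..., 4} → 5 starts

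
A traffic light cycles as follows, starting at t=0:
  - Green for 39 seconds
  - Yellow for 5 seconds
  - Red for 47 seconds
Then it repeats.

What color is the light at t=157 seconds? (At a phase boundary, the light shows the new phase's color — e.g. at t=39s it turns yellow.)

Answer: red

Derivation:
Cycle length = 39 + 5 + 47 = 91s
t = 157, phase_t = 157 mod 91 = 66
66 >= 44 → RED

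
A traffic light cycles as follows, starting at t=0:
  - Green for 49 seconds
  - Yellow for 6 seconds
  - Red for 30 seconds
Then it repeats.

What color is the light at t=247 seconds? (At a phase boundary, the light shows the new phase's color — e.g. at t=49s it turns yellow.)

Answer: red

Derivation:
Cycle length = 49 + 6 + 30 = 85s
t = 247, phase_t = 247 mod 85 = 77
77 >= 55 → RED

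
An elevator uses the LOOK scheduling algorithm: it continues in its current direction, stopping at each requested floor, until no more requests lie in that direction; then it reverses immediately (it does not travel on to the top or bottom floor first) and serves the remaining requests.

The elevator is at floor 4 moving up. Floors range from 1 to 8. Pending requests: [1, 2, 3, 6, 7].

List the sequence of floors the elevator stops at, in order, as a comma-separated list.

Current: 4, moving UP
Serve above first (ascending): [6, 7]
Then reverse, serve below (descending): [3, 2, 1]

Answer: 6, 7, 3, 2, 1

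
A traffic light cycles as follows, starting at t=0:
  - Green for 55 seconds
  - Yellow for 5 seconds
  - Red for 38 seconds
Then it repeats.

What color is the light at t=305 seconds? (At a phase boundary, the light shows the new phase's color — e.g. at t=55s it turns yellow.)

Answer: green

Derivation:
Cycle length = 55 + 5 + 38 = 98s
t = 305, phase_t = 305 mod 98 = 11
11 < 55 (green end) → GREEN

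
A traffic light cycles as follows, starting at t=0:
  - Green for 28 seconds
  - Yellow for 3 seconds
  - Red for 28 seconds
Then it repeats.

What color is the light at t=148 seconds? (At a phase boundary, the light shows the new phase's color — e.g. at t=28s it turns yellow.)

Cycle length = 28 + 3 + 28 = 59s
t = 148, phase_t = 148 mod 59 = 30
28 <= 30 < 31 (yellow end) → YELLOW

Answer: yellow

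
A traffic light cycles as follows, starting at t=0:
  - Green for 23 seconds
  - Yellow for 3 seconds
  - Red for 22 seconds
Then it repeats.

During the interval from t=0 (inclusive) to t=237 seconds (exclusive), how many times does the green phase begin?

Answer: 5

Derivation:
Cycle = 23+3+22 = 48s
green phase starts at t = k*48 + 0 for k=0,1,2,...
Need k*48+0 < 237 → k < 4.938
k ∈ {0, ..., 4} → 5 starts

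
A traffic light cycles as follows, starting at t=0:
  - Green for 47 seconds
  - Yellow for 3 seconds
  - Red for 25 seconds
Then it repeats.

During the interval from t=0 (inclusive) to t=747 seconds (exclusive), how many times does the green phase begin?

Answer: 10

Derivation:
Cycle = 47+3+25 = 75s
green phase starts at t = k*75 + 0 for k=0,1,2,...
Need k*75+0 < 747 → k < 9.960
k ∈ {0, ..., 9} → 10 starts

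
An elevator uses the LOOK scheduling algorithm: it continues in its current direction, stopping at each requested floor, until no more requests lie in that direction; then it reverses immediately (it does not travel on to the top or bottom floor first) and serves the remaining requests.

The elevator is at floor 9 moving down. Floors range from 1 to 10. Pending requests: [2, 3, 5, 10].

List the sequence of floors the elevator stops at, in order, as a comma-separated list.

Answer: 5, 3, 2, 10

Derivation:
Current: 9, moving DOWN
Serve below first (descending): [5, 3, 2]
Then reverse, serve above (ascending): [10]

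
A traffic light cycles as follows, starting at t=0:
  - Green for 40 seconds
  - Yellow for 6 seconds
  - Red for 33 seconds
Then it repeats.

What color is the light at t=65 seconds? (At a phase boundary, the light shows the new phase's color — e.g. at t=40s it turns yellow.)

Answer: red

Derivation:
Cycle length = 40 + 6 + 33 = 79s
t = 65, phase_t = 65 mod 79 = 65
65 >= 46 → RED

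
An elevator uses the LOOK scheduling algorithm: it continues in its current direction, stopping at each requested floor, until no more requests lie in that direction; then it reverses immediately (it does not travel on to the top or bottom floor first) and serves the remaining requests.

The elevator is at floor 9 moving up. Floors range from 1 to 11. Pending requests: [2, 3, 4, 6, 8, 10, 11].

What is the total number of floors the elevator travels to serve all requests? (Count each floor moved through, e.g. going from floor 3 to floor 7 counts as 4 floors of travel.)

Start at floor 9 moving up, LOOK stop order: [10, 11, 8, 6, 4, 3, 2]
  9 → 10: |10-9| = 1, total = 1
  10 → 11: |11-10| = 1, total = 2
  11 → 8: |8-11| = 3, total = 5
  8 → 6: |6-8| = 2, total = 7
  6 → 4: |4-6| = 2, total = 9
  4 → 3: |3-4| = 1, total = 10
  3 → 2: |2-3| = 1, total = 11

Answer: 11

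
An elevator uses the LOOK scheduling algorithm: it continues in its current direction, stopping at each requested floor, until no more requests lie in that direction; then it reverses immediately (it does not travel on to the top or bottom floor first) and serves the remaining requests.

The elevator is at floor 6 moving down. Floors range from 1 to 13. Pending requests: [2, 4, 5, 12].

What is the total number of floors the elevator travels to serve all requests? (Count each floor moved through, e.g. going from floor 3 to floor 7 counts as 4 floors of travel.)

Answer: 14

Derivation:
Start at floor 6 moving down, LOOK stop order: [5, 4, 2, 12]
  6 → 5: |5-6| = 1, total = 1
  5 → 4: |4-5| = 1, total = 2
  4 → 2: |2-4| = 2, total = 4
  2 → 12: |12-2| = 10, total = 14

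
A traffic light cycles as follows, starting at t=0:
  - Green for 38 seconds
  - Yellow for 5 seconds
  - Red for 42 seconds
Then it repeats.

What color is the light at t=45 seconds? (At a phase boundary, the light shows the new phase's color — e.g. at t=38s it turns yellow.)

Answer: red

Derivation:
Cycle length = 38 + 5 + 42 = 85s
t = 45, phase_t = 45 mod 85 = 45
45 >= 43 → RED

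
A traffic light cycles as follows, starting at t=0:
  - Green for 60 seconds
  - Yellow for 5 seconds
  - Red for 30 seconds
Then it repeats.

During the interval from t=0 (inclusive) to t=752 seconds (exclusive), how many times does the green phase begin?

Answer: 8

Derivation:
Cycle = 60+5+30 = 95s
green phase starts at t = k*95 + 0 for k=0,1,2,...
Need k*95+0 < 752 → k < 7.916
k ∈ {0, ..., 7} → 8 starts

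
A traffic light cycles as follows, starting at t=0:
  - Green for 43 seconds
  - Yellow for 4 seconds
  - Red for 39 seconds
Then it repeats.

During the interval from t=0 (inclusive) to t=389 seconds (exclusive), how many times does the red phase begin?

Cycle = 43+4+39 = 86s
red phase starts at t = k*86 + 47 for k=0,1,2,...
Need k*86+47 < 389 → k < 3.977
k ∈ {0, ..., 3} → 4 starts

Answer: 4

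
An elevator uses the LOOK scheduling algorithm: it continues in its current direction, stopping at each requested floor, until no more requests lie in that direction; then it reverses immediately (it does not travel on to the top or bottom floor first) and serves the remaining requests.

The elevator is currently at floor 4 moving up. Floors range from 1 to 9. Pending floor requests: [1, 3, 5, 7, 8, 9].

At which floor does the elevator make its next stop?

Answer: 5

Derivation:
Current floor: 4, direction: up
Requests above: [5, 7, 8, 9]
Requests below: [1, 3]
Moving up and requests lie above → nearest above is min([5, 7, 8, 9]) = 5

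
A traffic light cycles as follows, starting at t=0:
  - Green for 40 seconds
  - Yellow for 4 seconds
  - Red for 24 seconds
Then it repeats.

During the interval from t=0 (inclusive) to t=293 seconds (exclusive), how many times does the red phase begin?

Cycle = 40+4+24 = 68s
red phase starts at t = k*68 + 44 for k=0,1,2,...
Need k*68+44 < 293 → k < 3.662
k ∈ {0, ..., 3} → 4 starts

Answer: 4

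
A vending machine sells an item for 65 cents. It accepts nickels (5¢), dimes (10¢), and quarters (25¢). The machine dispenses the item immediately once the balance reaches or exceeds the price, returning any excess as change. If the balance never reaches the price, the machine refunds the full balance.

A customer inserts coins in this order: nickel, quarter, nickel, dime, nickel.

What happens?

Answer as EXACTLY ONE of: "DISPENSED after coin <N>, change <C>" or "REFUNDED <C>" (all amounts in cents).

Answer: REFUNDED 50

Derivation:
Price: 65¢
Coin 1 (nickel, 5¢): balance = 5¢
Coin 2 (quarter, 25¢): balance = 30¢
Coin 3 (nickel, 5¢): balance = 35¢
Coin 4 (dime, 10¢): balance = 45¢
Coin 5 (nickel, 5¢): balance = 50¢
All coins inserted, balance 50¢ < price 65¢ → REFUND 50¢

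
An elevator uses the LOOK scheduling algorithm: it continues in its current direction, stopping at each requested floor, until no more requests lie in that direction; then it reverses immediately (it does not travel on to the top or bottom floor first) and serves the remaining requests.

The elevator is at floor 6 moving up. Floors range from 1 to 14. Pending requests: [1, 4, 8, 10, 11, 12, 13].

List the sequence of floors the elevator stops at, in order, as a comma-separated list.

Current: 6, moving UP
Serve above first (ascending): [8, 10, 11, 12, 13]
Then reverse, serve below (descending): [4, 1]

Answer: 8, 10, 11, 12, 13, 4, 1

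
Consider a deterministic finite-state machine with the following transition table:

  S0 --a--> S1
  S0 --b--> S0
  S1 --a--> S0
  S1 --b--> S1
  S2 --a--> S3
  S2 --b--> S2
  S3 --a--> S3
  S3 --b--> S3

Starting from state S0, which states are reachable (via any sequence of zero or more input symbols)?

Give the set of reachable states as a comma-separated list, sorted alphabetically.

BFS from S0:
  visit S0: S0--a-->S1 (new), S0--b-->S0 (seen)
  visit S1: S1--a-->S0 (seen), S1--b-->S1 (seen)

Answer: S0, S1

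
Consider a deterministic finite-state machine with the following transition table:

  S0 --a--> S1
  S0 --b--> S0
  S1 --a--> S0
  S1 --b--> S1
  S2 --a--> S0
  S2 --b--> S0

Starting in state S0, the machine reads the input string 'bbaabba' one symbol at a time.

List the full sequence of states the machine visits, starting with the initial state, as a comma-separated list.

Start: S0
  read 'b': S0 --b--> S0
  read 'b': S0 --b--> S0
  read 'a': S0 --a--> S1
  read 'a': S1 --a--> S0
  read 'b': S0 --b--> S0
  read 'b': S0 --b--> S0
  read 'a': S0 --a--> S1

Answer: S0, S0, S0, S1, S0, S0, S0, S1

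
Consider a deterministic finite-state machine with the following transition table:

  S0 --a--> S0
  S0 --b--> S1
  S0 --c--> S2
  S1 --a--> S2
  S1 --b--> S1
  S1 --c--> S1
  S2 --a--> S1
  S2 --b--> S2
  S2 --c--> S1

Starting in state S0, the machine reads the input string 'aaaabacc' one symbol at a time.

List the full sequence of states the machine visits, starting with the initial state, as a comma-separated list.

Answer: S0, S0, S0, S0, S0, S1, S2, S1, S1

Derivation:
Start: S0
  read 'a': S0 --a--> S0
  read 'a': S0 --a--> S0
  read 'a': S0 --a--> S0
  read 'a': S0 --a--> S0
  read 'b': S0 --b--> S1
  read 'a': S1 --a--> S2
  read 'c': S2 --c--> S1
  read 'c': S1 --c--> S1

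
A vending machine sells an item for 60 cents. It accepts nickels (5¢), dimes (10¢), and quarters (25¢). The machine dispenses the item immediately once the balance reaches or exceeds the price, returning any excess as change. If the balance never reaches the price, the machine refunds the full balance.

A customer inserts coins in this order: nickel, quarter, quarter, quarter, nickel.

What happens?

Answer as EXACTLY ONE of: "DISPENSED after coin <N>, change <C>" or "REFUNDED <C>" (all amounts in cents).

Answer: DISPENSED after coin 4, change 20

Derivation:
Price: 60¢
Coin 1 (nickel, 5¢): balance = 5¢
Coin 2 (quarter, 25¢): balance = 30¢
Coin 3 (quarter, 25¢): balance = 55¢
Coin 4 (quarter, 25¢): balance = 80¢
  → balance >= price → DISPENSE, change = 80 - 60 = 20¢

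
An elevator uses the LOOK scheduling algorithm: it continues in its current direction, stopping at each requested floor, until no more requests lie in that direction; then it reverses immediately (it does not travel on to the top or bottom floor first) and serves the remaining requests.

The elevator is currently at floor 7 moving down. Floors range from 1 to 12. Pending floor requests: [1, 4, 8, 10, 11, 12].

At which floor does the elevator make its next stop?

Answer: 4

Derivation:
Current floor: 7, direction: down
Requests above: [8, 10, 11, 12]
Requests below: [1, 4]
Moving down and requests lie below → nearest below is max([1, 4]) = 4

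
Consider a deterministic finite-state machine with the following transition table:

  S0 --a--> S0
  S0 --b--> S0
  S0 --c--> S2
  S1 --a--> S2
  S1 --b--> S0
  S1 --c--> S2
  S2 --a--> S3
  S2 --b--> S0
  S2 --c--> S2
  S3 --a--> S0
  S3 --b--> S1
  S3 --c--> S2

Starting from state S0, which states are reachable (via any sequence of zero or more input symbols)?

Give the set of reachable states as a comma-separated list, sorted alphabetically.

Answer: S0, S1, S2, S3

Derivation:
BFS from S0:
  visit S0: S0--a-->S0 (seen), S0--b-->S0 (seen), S0--c-->S2 (new)
  visit S2: S2--a-->S3 (new), S2--b-->S0 (seen), S2--c-->S2 (seen)
  visit S3: S3--a-->S0 (seen), S3--b-->S1 (new), S3--c-->S2 (seen)
  visit S1: S1--a-->S2 (seen), S1--b-->S0 (seen), S1--c-->S2 (seen)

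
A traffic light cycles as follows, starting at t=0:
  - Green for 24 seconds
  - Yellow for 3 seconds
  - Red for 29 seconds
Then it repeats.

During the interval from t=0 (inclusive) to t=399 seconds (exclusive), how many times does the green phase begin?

Cycle = 24+3+29 = 56s
green phase starts at t = k*56 + 0 for k=0,1,2,...
Need k*56+0 < 399 → k < 7.125
k ∈ {0, ..., 7} → 8 starts

Answer: 8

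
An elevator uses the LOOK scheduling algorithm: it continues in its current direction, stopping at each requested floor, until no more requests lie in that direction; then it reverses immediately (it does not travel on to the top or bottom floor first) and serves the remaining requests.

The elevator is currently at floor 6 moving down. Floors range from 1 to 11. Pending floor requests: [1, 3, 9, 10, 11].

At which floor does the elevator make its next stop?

Answer: 3

Derivation:
Current floor: 6, direction: down
Requests above: [9, 10, 11]
Requests below: [1, 3]
Moving down and requests lie below → nearest below is max([1, 3]) = 3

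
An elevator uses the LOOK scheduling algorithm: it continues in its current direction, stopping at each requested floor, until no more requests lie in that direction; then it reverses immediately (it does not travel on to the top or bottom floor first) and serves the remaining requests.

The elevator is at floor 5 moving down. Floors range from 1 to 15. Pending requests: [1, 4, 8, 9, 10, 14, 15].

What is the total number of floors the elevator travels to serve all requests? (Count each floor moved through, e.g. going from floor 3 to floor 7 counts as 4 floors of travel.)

Start at floor 5 moving down, LOOK stop order: [4, 1, 8, 9, 10, 14, 15]
  5 → 4: |4-5| = 1, total = 1
  4 → 1: |1-4| = 3, total = 4
  1 → 8: |8-1| = 7, total = 11
  8 → 9: |9-8| = 1, total = 12
  9 → 10: |10-9| = 1, total = 13
  10 → 14: |14-10| = 4, total = 17
  14 → 15: |15-14| = 1, total = 18

Answer: 18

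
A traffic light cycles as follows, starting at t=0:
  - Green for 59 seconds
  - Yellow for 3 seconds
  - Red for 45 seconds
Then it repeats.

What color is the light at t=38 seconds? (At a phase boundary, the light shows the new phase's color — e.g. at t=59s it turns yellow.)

Answer: green

Derivation:
Cycle length = 59 + 3 + 45 = 107s
t = 38, phase_t = 38 mod 107 = 38
38 < 59 (green end) → GREEN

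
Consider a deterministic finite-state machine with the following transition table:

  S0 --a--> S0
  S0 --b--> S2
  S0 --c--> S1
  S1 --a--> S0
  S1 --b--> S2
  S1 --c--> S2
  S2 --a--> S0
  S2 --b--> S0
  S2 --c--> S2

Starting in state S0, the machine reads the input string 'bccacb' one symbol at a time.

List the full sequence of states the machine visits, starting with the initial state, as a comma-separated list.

Start: S0
  read 'b': S0 --b--> S2
  read 'c': S2 --c--> S2
  read 'c': S2 --c--> S2
  read 'a': S2 --a--> S0
  read 'c': S0 --c--> S1
  read 'b': S1 --b--> S2

Answer: S0, S2, S2, S2, S0, S1, S2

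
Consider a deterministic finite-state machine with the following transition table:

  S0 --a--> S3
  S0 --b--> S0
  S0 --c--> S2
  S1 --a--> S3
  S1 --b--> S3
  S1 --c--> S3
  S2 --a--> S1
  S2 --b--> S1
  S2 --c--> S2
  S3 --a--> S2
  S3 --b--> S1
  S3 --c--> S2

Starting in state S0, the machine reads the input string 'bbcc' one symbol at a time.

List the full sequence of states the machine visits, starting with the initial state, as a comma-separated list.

Answer: S0, S0, S0, S2, S2

Derivation:
Start: S0
  read 'b': S0 --b--> S0
  read 'b': S0 --b--> S0
  read 'c': S0 --c--> S2
  read 'c': S2 --c--> S2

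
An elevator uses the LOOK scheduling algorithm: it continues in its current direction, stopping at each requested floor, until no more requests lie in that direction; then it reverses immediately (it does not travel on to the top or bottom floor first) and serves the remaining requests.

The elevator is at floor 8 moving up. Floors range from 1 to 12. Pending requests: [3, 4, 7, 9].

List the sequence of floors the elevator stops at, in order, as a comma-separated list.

Current: 8, moving UP
Serve above first (ascending): [9]
Then reverse, serve below (descending): [7, 4, 3]

Answer: 9, 7, 4, 3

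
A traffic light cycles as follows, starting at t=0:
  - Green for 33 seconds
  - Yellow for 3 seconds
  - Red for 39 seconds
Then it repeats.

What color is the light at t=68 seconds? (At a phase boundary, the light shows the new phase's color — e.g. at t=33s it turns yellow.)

Cycle length = 33 + 3 + 39 = 75s
t = 68, phase_t = 68 mod 75 = 68
68 >= 36 → RED

Answer: red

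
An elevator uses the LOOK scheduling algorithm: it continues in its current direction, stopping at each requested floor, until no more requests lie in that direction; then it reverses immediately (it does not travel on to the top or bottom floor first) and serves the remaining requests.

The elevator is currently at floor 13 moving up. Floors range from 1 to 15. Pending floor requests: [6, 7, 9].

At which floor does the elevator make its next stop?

Answer: 9

Derivation:
Current floor: 13, direction: up
Requests above: []
Requests below: [6, 7, 9]
Moving up but no requests above → reverse; nearest below is max([6, 7, 9]) = 9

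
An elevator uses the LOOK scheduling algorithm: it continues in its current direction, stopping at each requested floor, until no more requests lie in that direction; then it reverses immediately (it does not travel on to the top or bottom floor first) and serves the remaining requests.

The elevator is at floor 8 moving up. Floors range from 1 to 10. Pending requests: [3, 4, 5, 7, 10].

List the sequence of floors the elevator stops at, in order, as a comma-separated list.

Current: 8, moving UP
Serve above first (ascending): [10]
Then reverse, serve below (descending): [7, 5, 4, 3]

Answer: 10, 7, 5, 4, 3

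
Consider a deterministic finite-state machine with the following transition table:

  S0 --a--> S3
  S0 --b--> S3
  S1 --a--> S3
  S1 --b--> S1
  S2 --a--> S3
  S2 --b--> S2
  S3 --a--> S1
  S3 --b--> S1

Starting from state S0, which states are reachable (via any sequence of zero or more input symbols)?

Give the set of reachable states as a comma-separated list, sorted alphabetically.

BFS from S0:
  visit S0: S0--a-->S3 (new), S0--b-->S3 (seen)
  visit S3: S3--a-->S1 (new), S3--b-->S1 (seen)
  visit S1: S1--a-->S3 (seen), S1--b-->S1 (seen)

Answer: S0, S1, S3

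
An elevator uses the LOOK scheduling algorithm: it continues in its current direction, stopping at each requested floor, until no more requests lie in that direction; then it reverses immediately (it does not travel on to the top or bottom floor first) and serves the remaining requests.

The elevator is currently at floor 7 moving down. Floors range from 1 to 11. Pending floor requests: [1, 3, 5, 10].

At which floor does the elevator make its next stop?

Current floor: 7, direction: down
Requests above: [10]
Requests below: [1, 3, 5]
Moving down and requests lie below → nearest below is max([1, 3, 5]) = 5

Answer: 5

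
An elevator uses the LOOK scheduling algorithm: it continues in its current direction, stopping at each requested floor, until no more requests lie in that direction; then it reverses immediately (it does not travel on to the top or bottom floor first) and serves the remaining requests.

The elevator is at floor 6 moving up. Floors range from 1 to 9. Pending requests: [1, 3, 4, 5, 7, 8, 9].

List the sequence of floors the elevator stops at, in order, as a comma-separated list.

Answer: 7, 8, 9, 5, 4, 3, 1

Derivation:
Current: 6, moving UP
Serve above first (ascending): [7, 8, 9]
Then reverse, serve below (descending): [5, 4, 3, 1]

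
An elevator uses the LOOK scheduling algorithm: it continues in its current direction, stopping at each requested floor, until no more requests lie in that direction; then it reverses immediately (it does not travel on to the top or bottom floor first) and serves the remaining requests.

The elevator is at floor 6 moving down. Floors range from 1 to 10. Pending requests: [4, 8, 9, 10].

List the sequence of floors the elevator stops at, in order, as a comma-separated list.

Answer: 4, 8, 9, 10

Derivation:
Current: 6, moving DOWN
Serve below first (descending): [4]
Then reverse, serve above (ascending): [8, 9, 10]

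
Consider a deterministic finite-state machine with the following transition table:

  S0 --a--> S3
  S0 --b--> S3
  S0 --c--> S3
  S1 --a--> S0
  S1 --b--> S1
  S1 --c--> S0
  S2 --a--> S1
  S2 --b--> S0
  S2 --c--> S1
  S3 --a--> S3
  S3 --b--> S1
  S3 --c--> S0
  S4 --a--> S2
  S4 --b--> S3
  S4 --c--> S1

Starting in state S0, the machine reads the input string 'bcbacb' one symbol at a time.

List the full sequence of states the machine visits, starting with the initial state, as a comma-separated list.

Answer: S0, S3, S0, S3, S3, S0, S3

Derivation:
Start: S0
  read 'b': S0 --b--> S3
  read 'c': S3 --c--> S0
  read 'b': S0 --b--> S3
  read 'a': S3 --a--> S3
  read 'c': S3 --c--> S0
  read 'b': S0 --b--> S3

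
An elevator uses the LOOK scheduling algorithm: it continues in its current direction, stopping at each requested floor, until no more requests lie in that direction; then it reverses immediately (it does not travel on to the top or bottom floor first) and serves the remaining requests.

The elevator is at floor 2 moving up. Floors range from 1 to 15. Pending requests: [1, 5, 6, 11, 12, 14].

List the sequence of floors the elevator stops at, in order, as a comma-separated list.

Current: 2, moving UP
Serve above first (ascending): [5, 6, 11, 12, 14]
Then reverse, serve below (descending): [1]

Answer: 5, 6, 11, 12, 14, 1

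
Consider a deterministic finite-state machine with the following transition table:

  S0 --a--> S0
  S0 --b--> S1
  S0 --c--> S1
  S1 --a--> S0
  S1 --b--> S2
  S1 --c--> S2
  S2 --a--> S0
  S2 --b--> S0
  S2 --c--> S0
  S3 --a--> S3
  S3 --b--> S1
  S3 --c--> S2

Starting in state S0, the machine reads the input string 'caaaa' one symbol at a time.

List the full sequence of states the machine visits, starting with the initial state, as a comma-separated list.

Start: S0
  read 'c': S0 --c--> S1
  read 'a': S1 --a--> S0
  read 'a': S0 --a--> S0
  read 'a': S0 --a--> S0
  read 'a': S0 --a--> S0

Answer: S0, S1, S0, S0, S0, S0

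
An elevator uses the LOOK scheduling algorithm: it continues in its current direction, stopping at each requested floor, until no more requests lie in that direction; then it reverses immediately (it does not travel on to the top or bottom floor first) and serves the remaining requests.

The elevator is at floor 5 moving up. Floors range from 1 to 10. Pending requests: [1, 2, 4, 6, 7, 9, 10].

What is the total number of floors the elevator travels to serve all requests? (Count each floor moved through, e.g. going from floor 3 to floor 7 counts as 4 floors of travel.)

Start at floor 5 moving up, LOOK stop order: [6, 7, 9, 10, 4, 2, 1]
  5 → 6: |6-5| = 1, total = 1
  6 → 7: |7-6| = 1, total = 2
  7 → 9: |9-7| = 2, total = 4
  9 → 10: |10-9| = 1, total = 5
  10 → 4: |4-10| = 6, total = 11
  4 → 2: |2-4| = 2, total = 13
  2 → 1: |1-2| = 1, total = 14

Answer: 14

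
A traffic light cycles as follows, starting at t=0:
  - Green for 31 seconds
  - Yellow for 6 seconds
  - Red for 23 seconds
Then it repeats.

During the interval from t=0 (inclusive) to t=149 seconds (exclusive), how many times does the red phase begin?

Cycle = 31+6+23 = 60s
red phase starts at t = k*60 + 37 for k=0,1,2,...
Need k*60+37 < 149 → k < 1.867
k ∈ {0, ..., 1} → 2 starts

Answer: 2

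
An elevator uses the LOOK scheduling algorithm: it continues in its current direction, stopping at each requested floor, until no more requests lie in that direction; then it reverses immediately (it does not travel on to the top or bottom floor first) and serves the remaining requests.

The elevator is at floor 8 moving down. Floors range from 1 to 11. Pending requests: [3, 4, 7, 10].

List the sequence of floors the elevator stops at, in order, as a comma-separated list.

Answer: 7, 4, 3, 10

Derivation:
Current: 8, moving DOWN
Serve below first (descending): [7, 4, 3]
Then reverse, serve above (ascending): [10]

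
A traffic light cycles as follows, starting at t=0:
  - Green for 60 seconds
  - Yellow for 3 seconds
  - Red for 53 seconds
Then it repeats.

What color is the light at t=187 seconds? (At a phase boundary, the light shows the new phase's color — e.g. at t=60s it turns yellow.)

Cycle length = 60 + 3 + 53 = 116s
t = 187, phase_t = 187 mod 116 = 71
71 >= 63 → RED

Answer: red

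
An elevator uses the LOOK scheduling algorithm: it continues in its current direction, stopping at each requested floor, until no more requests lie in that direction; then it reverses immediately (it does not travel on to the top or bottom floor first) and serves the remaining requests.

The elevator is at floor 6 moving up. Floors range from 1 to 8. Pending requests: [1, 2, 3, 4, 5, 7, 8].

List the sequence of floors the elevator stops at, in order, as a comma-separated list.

Current: 6, moving UP
Serve above first (ascending): [7, 8]
Then reverse, serve below (descending): [5, 4, 3, 2, 1]

Answer: 7, 8, 5, 4, 3, 2, 1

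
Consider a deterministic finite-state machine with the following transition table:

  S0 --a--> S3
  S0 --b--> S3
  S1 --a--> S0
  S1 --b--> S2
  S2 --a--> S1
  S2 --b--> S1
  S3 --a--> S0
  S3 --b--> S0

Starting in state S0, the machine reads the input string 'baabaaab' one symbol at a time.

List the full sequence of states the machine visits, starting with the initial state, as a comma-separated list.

Answer: S0, S3, S0, S3, S0, S3, S0, S3, S0

Derivation:
Start: S0
  read 'b': S0 --b--> S3
  read 'a': S3 --a--> S0
  read 'a': S0 --a--> S3
  read 'b': S3 --b--> S0
  read 'a': S0 --a--> S3
  read 'a': S3 --a--> S0
  read 'a': S0 --a--> S3
  read 'b': S3 --b--> S0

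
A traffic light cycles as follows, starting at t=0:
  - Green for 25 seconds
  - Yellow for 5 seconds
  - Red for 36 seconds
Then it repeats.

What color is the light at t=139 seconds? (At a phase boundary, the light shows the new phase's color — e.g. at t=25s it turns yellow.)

Answer: green

Derivation:
Cycle length = 25 + 5 + 36 = 66s
t = 139, phase_t = 139 mod 66 = 7
7 < 25 (green end) → GREEN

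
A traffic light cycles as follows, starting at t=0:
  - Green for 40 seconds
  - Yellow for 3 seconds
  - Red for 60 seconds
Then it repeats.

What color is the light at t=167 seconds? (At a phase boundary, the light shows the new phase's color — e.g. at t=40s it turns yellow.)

Cycle length = 40 + 3 + 60 = 103s
t = 167, phase_t = 167 mod 103 = 64
64 >= 43 → RED

Answer: red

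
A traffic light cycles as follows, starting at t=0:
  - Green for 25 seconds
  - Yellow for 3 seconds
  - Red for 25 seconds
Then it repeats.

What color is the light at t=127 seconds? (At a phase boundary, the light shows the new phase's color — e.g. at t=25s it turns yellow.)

Cycle length = 25 + 3 + 25 = 53s
t = 127, phase_t = 127 mod 53 = 21
21 < 25 (green end) → GREEN

Answer: green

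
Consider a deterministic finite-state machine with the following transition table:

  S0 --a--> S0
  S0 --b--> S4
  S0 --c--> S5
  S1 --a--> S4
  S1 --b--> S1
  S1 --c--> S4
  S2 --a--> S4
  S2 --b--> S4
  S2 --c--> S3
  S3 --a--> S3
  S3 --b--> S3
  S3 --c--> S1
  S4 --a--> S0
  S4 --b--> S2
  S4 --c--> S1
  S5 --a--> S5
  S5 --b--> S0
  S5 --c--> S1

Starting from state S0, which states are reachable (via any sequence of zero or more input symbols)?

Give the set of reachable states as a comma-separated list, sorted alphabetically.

BFS from S0:
  visit S0: S0--a-->S0 (seen), S0--b-->S4 (new), S0--c-->S5 (new)
  visit S4: S4--a-->S0 (seen), S4--b-->S2 (new), S4--c-->S1 (new)
  visit S5: S5--a-->S5 (seen), S5--b-->S0 (seen), S5--c-->S1 (seen)
  visit S2: S2--a-->S4 (seen), S2--b-->S4 (seen), S2--c-->S3 (new)
  visit S1: S1--a-->S4 (seen), S1--b-->S1 (seen), S1--c-->S4 (seen)
  visit S3: S3--a-->S3 (seen), S3--b-->S3 (seen), S3--c-->S1 (seen)

Answer: S0, S1, S2, S3, S4, S5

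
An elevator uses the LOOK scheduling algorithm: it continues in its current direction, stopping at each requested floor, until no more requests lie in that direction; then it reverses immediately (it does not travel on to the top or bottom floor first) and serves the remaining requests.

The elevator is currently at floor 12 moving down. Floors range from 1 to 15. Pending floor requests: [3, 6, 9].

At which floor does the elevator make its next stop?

Answer: 9

Derivation:
Current floor: 12, direction: down
Requests above: []
Requests below: [3, 6, 9]
Moving down and requests lie below → nearest below is max([3, 6, 9]) = 9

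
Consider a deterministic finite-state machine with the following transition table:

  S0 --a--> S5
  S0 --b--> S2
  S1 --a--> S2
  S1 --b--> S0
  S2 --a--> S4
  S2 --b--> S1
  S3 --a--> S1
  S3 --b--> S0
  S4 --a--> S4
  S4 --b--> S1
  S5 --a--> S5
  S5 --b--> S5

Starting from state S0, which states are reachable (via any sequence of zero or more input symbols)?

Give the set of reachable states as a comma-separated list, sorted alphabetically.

Answer: S0, S1, S2, S4, S5

Derivation:
BFS from S0:
  visit S0: S0--a-->S5 (new), S0--b-->S2 (new)
  visit S5: S5--a-->S5 (seen), S5--b-->S5 (seen)
  visit S2: S2--a-->S4 (new), S2--b-->S1 (new)
  visit S4: S4--a-->S4 (seen), S4--b-->S1 (seen)
  visit S1: S1--a-->S2 (seen), S1--b-->S0 (seen)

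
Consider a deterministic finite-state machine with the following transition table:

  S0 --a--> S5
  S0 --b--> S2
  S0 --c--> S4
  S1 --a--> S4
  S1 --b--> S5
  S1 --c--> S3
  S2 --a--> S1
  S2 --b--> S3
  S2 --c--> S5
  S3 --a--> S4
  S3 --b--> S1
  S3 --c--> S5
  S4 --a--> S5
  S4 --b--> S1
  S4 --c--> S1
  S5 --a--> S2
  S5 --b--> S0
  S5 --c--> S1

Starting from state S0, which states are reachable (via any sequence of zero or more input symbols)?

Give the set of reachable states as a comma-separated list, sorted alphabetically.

BFS from S0:
  visit S0: S0--a-->S5 (new), S0--b-->S2 (new), S0--c-->S4 (new)
  visit S5: S5--a-->S2 (seen), S5--b-->S0 (seen), S5--c-->S1 (new)
  visit S2: S2--a-->S1 (seen), S2--b-->S3 (new), S2--c-->S5 (seen)
  visit S4: S4--a-->S5 (seen), S4--b-->S1 (seen), S4--c-->S1 (seen)
  visit S1: S1--a-->S4 (seen), S1--b-->S5 (seen), S1--c-->S3 (seen)
  visit S3: S3--a-->S4 (seen), S3--b-->S1 (seen), S3--c-->S5 (seen)

Answer: S0, S1, S2, S3, S4, S5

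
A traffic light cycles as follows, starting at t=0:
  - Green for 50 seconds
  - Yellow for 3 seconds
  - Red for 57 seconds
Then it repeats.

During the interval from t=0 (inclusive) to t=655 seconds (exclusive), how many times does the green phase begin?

Answer: 6

Derivation:
Cycle = 50+3+57 = 110s
green phase starts at t = k*110 + 0 for k=0,1,2,...
Need k*110+0 < 655 → k < 5.955
k ∈ {0, ..., 5} → 6 starts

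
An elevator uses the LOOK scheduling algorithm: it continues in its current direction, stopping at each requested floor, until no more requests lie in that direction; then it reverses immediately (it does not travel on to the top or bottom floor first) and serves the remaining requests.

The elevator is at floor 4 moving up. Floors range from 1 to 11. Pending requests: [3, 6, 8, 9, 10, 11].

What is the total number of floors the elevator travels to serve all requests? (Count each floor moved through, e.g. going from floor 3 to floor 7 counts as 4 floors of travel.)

Answer: 15

Derivation:
Start at floor 4 moving up, LOOK stop order: [6, 8, 9, 10, 11, 3]
  4 → 6: |6-4| = 2, total = 2
  6 → 8: |8-6| = 2, total = 4
  8 → 9: |9-8| = 1, total = 5
  9 → 10: |10-9| = 1, total = 6
  10 → 11: |11-10| = 1, total = 7
  11 → 3: |3-11| = 8, total = 15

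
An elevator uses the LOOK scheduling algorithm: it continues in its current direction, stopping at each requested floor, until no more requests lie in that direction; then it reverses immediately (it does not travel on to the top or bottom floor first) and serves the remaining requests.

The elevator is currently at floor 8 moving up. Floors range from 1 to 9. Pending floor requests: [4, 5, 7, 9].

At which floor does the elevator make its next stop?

Current floor: 8, direction: up
Requests above: [9]
Requests below: [4, 5, 7]
Moving up and requests lie above → nearest above is min([9]) = 9

Answer: 9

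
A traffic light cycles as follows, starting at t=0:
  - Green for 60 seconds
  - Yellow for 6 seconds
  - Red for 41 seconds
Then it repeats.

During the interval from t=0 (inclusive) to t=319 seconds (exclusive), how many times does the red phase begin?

Answer: 3

Derivation:
Cycle = 60+6+41 = 107s
red phase starts at t = k*107 + 66 for k=0,1,2,...
Need k*107+66 < 319 → k < 2.364
k ∈ {0, ..., 2} → 3 starts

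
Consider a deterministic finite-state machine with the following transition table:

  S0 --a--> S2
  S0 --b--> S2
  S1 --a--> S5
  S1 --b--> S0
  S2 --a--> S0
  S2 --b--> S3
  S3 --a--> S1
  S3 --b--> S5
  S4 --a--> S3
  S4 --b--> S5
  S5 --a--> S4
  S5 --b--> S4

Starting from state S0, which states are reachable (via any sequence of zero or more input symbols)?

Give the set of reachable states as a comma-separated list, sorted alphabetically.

Answer: S0, S1, S2, S3, S4, S5

Derivation:
BFS from S0:
  visit S0: S0--a-->S2 (new), S0--b-->S2 (seen)
  visit S2: S2--a-->S0 (seen), S2--b-->S3 (new)
  visit S3: S3--a-->S1 (new), S3--b-->S5 (new)
  visit S1: S1--a-->S5 (seen), S1--b-->S0 (seen)
  visit S5: S5--a-->S4 (new), S5--b-->S4 (seen)
  visit S4: S4--a-->S3 (seen), S4--b-->S5 (seen)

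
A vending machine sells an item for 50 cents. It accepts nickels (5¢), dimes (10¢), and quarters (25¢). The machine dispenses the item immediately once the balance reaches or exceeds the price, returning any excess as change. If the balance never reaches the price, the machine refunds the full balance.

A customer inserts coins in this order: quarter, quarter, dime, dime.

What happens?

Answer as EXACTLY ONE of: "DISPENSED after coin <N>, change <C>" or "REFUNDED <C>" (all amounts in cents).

Answer: DISPENSED after coin 2, change 0

Derivation:
Price: 50¢
Coin 1 (quarter, 25¢): balance = 25¢
Coin 2 (quarter, 25¢): balance = 50¢
  → balance >= price → DISPENSE, change = 50 - 50 = 0¢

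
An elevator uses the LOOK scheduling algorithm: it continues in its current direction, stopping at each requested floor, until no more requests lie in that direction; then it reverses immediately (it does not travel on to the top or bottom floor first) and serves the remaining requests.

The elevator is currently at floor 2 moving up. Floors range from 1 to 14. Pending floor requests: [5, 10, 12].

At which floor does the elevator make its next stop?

Answer: 5

Derivation:
Current floor: 2, direction: up
Requests above: [5, 10, 12]
Requests below: []
Moving up and requests lie above → nearest above is min([5, 10, 12]) = 5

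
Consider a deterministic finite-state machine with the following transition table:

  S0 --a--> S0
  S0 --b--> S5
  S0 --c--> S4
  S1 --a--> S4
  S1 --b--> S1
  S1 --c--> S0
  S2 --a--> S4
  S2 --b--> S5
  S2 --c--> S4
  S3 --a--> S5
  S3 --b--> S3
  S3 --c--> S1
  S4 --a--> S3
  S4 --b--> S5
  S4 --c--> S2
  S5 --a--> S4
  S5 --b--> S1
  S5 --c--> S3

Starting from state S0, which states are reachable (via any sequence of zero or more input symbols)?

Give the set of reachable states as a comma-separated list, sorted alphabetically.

BFS from S0:
  visit S0: S0--a-->S0 (seen), S0--b-->S5 (new), S0--c-->S4 (new)
  visit S5: S5--a-->S4 (seen), S5--b-->S1 (new), S5--c-->S3 (new)
  visit S4: S4--a-->S3 (seen), S4--b-->S5 (seen), S4--c-->S2 (new)
  visit S1: S1--a-->S4 (seen), S1--b-->S1 (seen), S1--c-->S0 (seen)
  visit S3: S3--a-->S5 (seen), S3--b-->S3 (seen), S3--c-->S1 (seen)
  visit S2: S2--a-->S4 (seen), S2--b-->S5 (seen), S2--c-->S4 (seen)

Answer: S0, S1, S2, S3, S4, S5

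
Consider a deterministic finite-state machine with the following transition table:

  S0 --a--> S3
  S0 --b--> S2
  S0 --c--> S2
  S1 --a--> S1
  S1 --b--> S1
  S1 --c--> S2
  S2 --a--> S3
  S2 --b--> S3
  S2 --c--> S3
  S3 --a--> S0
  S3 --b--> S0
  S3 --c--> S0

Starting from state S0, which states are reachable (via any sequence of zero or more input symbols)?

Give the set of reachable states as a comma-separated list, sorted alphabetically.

BFS from S0:
  visit S0: S0--a-->S3 (new), S0--b-->S2 (new), S0--c-->S2 (seen)
  visit S3: S3--a-->S0 (seen), S3--b-->S0 (seen), S3--c-->S0 (seen)
  visit S2: S2--a-->S3 (seen), S2--b-->S3 (seen), S2--c-->S3 (seen)

Answer: S0, S2, S3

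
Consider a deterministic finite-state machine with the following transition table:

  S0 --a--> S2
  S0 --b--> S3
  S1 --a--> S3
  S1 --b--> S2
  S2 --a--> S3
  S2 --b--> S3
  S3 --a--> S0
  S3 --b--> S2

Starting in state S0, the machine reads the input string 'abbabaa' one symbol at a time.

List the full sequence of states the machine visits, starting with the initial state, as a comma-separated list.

Start: S0
  read 'a': S0 --a--> S2
  read 'b': S2 --b--> S3
  read 'b': S3 --b--> S2
  read 'a': S2 --a--> S3
  read 'b': S3 --b--> S2
  read 'a': S2 --a--> S3
  read 'a': S3 --a--> S0

Answer: S0, S2, S3, S2, S3, S2, S3, S0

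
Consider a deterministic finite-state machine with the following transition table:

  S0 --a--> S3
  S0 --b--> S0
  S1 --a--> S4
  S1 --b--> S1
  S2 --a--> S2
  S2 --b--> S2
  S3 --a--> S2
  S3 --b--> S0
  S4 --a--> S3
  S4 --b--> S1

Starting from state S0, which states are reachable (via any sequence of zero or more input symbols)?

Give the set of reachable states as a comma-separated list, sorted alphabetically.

BFS from S0:
  visit S0: S0--a-->S3 (new), S0--b-->S0 (seen)
  visit S3: S3--a-->S2 (new), S3--b-->S0 (seen)
  visit S2: S2--a-->S2 (seen), S2--b-->S2 (seen)

Answer: S0, S2, S3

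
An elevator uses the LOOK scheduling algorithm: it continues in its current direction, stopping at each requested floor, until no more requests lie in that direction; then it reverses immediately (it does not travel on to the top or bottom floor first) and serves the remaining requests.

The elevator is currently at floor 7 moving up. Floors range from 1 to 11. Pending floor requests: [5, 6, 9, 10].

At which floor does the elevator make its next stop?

Current floor: 7, direction: up
Requests above: [9, 10]
Requests below: [5, 6]
Moving up and requests lie above → nearest above is min([9, 10]) = 9

Answer: 9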